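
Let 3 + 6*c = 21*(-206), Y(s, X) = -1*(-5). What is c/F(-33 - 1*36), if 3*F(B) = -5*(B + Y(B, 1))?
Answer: -4329/640 ≈ -6.7641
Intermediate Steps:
Y(s, X) = 5
F(B) = -25/3 - 5*B/3 (F(B) = (-5*(B + 5))/3 = (-5*(5 + B))/3 = (-25 - 5*B)/3 = -25/3 - 5*B/3)
c = -1443/2 (c = -½ + (21*(-206))/6 = -½ + (⅙)*(-4326) = -½ - 721 = -1443/2 ≈ -721.50)
c/F(-33 - 1*36) = -1443/(2*(-25/3 - 5*(-33 - 1*36)/3)) = -1443/(2*(-25/3 - 5*(-33 - 36)/3)) = -1443/(2*(-25/3 - 5/3*(-69))) = -1443/(2*(-25/3 + 115)) = -1443/(2*320/3) = -1443/2*3/320 = -4329/640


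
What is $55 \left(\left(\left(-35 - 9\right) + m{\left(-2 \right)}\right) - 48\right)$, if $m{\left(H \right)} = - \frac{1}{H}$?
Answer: $- \frac{10065}{2} \approx -5032.5$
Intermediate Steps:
$55 \left(\left(\left(-35 - 9\right) + m{\left(-2 \right)}\right) - 48\right) = 55 \left(\left(\left(-35 - 9\right) - \frac{1}{-2}\right) - 48\right) = 55 \left(\left(-44 - - \frac{1}{2}\right) - 48\right) = 55 \left(\left(-44 + \frac{1}{2}\right) - 48\right) = 55 \left(- \frac{87}{2} - 48\right) = 55 \left(- \frac{183}{2}\right) = - \frac{10065}{2}$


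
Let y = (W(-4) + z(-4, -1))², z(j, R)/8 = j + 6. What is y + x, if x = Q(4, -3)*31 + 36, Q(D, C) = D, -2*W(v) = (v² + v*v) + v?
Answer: 164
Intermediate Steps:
z(j, R) = 48 + 8*j (z(j, R) = 8*(j + 6) = 8*(6 + j) = 48 + 8*j)
W(v) = -v² - v/2 (W(v) = -((v² + v*v) + v)/2 = -((v² + v²) + v)/2 = -(2*v² + v)/2 = -(v + 2*v²)/2 = -v² - v/2)
y = 4 (y = (-1*(-4)*(½ - 4) + (48 + 8*(-4)))² = (-1*(-4)*(-7/2) + (48 - 32))² = (-14 + 16)² = 2² = 4)
x = 160 (x = 4*31 + 36 = 124 + 36 = 160)
y + x = 4 + 160 = 164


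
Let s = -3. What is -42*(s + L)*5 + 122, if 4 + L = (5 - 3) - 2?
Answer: 1592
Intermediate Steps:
L = -4 (L = -4 + ((5 - 3) - 2) = -4 + (2 - 2) = -4 + 0 = -4)
-42*(s + L)*5 + 122 = -42*(-3 - 4)*5 + 122 = -(-294)*5 + 122 = -42*(-35) + 122 = 1470 + 122 = 1592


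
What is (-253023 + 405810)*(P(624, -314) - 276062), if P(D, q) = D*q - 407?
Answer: -72177342735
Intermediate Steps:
P(D, q) = -407 + D*q
(-253023 + 405810)*(P(624, -314) - 276062) = (-253023 + 405810)*((-407 + 624*(-314)) - 276062) = 152787*((-407 - 195936) - 276062) = 152787*(-196343 - 276062) = 152787*(-472405) = -72177342735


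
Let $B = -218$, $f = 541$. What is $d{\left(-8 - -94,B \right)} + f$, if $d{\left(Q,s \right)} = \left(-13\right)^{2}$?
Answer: $710$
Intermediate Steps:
$d{\left(Q,s \right)} = 169$
$d{\left(-8 - -94,B \right)} + f = 169 + 541 = 710$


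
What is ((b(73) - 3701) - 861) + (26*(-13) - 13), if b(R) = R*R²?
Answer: 384104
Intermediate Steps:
b(R) = R³
((b(73) - 3701) - 861) + (26*(-13) - 13) = ((73³ - 3701) - 861) + (26*(-13) - 13) = ((389017 - 3701) - 861) + (-338 - 13) = (385316 - 861) - 351 = 384455 - 351 = 384104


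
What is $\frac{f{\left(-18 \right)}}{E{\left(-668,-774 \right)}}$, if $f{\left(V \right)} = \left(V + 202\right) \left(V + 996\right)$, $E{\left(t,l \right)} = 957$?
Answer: $\frac{59984}{319} \approx 188.04$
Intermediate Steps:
$f{\left(V \right)} = \left(202 + V\right) \left(996 + V\right)$
$\frac{f{\left(-18 \right)}}{E{\left(-668,-774 \right)}} = \frac{201192 + \left(-18\right)^{2} + 1198 \left(-18\right)}{957} = \left(201192 + 324 - 21564\right) \frac{1}{957} = 179952 \cdot \frac{1}{957} = \frac{59984}{319}$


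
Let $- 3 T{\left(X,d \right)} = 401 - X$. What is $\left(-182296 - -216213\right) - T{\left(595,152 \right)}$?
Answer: $\frac{101557}{3} \approx 33852.0$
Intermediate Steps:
$T{\left(X,d \right)} = - \frac{401}{3} + \frac{X}{3}$ ($T{\left(X,d \right)} = - \frac{401 - X}{3} = - \frac{401}{3} + \frac{X}{3}$)
$\left(-182296 - -216213\right) - T{\left(595,152 \right)} = \left(-182296 - -216213\right) - \left(- \frac{401}{3} + \frac{1}{3} \cdot 595\right) = \left(-182296 + 216213\right) - \left(- \frac{401}{3} + \frac{595}{3}\right) = 33917 - \frac{194}{3} = \frac{101557}{3}$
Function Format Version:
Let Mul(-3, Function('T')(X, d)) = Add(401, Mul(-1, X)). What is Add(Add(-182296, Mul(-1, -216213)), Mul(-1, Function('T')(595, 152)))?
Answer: Rational(101557, 3) ≈ 33852.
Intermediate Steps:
Function('T')(X, d) = Add(Rational(-401, 3), Mul(Rational(1, 3), X)) (Function('T')(X, d) = Mul(Rational(-1, 3), Add(401, Mul(-1, X))) = Add(Rational(-401, 3), Mul(Rational(1, 3), X)))
Add(Add(-182296, Mul(-1, -216213)), Mul(-1, Function('T')(595, 152))) = Add(Add(-182296, Mul(-1, -216213)), Mul(-1, Add(Rational(-401, 3), Mul(Rational(1, 3), 595)))) = Add(Add(-182296, 216213), Mul(-1, Add(Rational(-401, 3), Rational(595, 3)))) = Add(33917, Mul(-1, Rational(194, 3))) = Add(33917, Rational(-194, 3)) = Rational(101557, 3)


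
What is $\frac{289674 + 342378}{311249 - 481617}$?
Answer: $- \frac{158013}{42592} \approx -3.7099$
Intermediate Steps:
$\frac{289674 + 342378}{311249 - 481617} = \frac{632052}{-170368} = 632052 \left(- \frac{1}{170368}\right) = - \frac{158013}{42592}$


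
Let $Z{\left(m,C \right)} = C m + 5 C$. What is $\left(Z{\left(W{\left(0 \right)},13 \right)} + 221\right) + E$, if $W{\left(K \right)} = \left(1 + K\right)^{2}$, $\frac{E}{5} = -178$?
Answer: $-591$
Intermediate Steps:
$E = -890$ ($E = 5 \left(-178\right) = -890$)
$Z{\left(m,C \right)} = 5 C + C m$
$\left(Z{\left(W{\left(0 \right)},13 \right)} + 221\right) + E = \left(13 \left(5 + \left(1 + 0\right)^{2}\right) + 221\right) - 890 = \left(13 \left(5 + 1^{2}\right) + 221\right) - 890 = \left(13 \left(5 + 1\right) + 221\right) - 890 = \left(13 \cdot 6 + 221\right) - 890 = \left(78 + 221\right) - 890 = 299 - 890 = -591$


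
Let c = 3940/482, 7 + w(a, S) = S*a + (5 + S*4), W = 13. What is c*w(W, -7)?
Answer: -238370/241 ≈ -989.09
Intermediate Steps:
w(a, S) = -2 + 4*S + S*a (w(a, S) = -7 + (S*a + (5 + S*4)) = -7 + (S*a + (5 + 4*S)) = -7 + (5 + 4*S + S*a) = -2 + 4*S + S*a)
c = 1970/241 (c = 3940*(1/482) = 1970/241 ≈ 8.1743)
c*w(W, -7) = 1970*(-2 + 4*(-7) - 7*13)/241 = 1970*(-2 - 28 - 91)/241 = (1970/241)*(-121) = -238370/241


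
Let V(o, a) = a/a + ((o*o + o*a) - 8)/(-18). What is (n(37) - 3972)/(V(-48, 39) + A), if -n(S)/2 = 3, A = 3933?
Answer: -17901/17597 ≈ -1.0173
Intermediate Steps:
n(S) = -6 (n(S) = -2*3 = -6)
V(o, a) = 13/9 - o²/18 - a*o/18 (V(o, a) = 1 + ((o² + a*o) - 8)*(-1/18) = 1 + (-8 + o² + a*o)*(-1/18) = 1 + (4/9 - o²/18 - a*o/18) = 13/9 - o²/18 - a*o/18)
(n(37) - 3972)/(V(-48, 39) + A) = (-6 - 3972)/((13/9 - 1/18*(-48)² - 1/18*39*(-48)) + 3933) = -3978/((13/9 - 1/18*2304 + 104) + 3933) = -3978/((13/9 - 128 + 104) + 3933) = -3978/(-203/9 + 3933) = -3978/35194/9 = -3978*9/35194 = -17901/17597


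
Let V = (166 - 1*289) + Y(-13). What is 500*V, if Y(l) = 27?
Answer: -48000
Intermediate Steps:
V = -96 (V = (166 - 1*289) + 27 = (166 - 289) + 27 = -123 + 27 = -96)
500*V = 500*(-96) = -48000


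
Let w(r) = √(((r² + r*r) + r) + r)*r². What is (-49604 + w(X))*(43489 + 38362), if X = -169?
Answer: -4060137004 + 121562813372*√21 ≈ 5.5301e+11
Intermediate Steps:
w(r) = r²*√(2*r + 2*r²) (w(r) = √(((r² + r²) + r) + r)*r² = √((2*r² + r) + r)*r² = √((r + 2*r²) + r)*r² = √(2*r + 2*r²)*r² = r²*√(2*r + 2*r²))
(-49604 + w(X))*(43489 + 38362) = (-49604 + √2*(-169)²*√(-169*(1 - 169)))*(43489 + 38362) = (-49604 + √2*28561*√(-169*(-168)))*81851 = (-49604 + √2*28561*√28392)*81851 = (-49604 + √2*28561*(26*√42))*81851 = (-49604 + 1485172*√21)*81851 = -4060137004 + 121562813372*√21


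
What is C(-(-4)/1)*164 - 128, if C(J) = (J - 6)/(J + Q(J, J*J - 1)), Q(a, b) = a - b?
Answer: -568/7 ≈ -81.143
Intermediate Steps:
C(J) = (-6 + J)/(1 - J² + 2*J) (C(J) = (J - 6)/(J + (J - (J*J - 1))) = (-6 + J)/(J + (J - (J² - 1))) = (-6 + J)/(J + (J - (-1 + J²))) = (-6 + J)/(J + (J + (1 - J²))) = (-6 + J)/(J + (1 + J - J²)) = (-6 + J)/(1 - J² + 2*J))
C(-(-4)/1)*164 - 128 = ((-6 - (-4)/1)/(1 - (-(-4)/1)² + 2*(-(-4)/1)))*164 - 128 = ((-6 - (-4))/(1 - (-(-4))² + 2*(-(-4))))*164 - 128 = ((-6 - 1*(-4))/(1 - (-1*(-4))² + 2*(-1*(-4))))*164 - 128 = ((-6 + 4)/(1 - 1*4² + 2*4))*164 - 128 = (-2/(1 - 1*16 + 8))*164 - 128 = (-2/(1 - 16 + 8))*164 - 128 = (-2/(-7))*164 - 128 = -⅐*(-2)*164 - 128 = (2/7)*164 - 128 = 328/7 - 128 = -568/7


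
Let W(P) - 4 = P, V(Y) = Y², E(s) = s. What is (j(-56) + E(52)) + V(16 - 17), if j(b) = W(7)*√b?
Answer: 53 + 22*I*√14 ≈ 53.0 + 82.316*I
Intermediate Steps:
W(P) = 4 + P
j(b) = 11*√b (j(b) = (4 + 7)*√b = 11*√b)
(j(-56) + E(52)) + V(16 - 17) = (11*√(-56) + 52) + (16 - 17)² = (11*(2*I*√14) + 52) + (-1)² = (22*I*√14 + 52) + 1 = (52 + 22*I*√14) + 1 = 53 + 22*I*√14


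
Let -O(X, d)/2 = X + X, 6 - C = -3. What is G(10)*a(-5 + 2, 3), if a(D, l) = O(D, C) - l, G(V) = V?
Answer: 90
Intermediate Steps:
C = 9 (C = 6 - 1*(-3) = 6 + 3 = 9)
O(X, d) = -4*X (O(X, d) = -2*(X + X) = -4*X)
a(D, l) = -l - 4*D (a(D, l) = -4*D - l = -l - 4*D)
G(10)*a(-5 + 2, 3) = 10*(-1*3 - 4*(-5 + 2)) = 10*(-3 - 4*(-3)) = 10*(-3 + 12) = 10*9 = 90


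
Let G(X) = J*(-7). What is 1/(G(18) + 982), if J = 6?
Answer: 1/940 ≈ 0.0010638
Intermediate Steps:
G(X) = -42 (G(X) = 6*(-7) = -42)
1/(G(18) + 982) = 1/(-42 + 982) = 1/940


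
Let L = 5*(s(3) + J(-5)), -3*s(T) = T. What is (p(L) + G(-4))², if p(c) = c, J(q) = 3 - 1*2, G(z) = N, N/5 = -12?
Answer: 3600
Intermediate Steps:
N = -60 (N = 5*(-12) = -60)
G(z) = -60
J(q) = 1 (J(q) = 3 - 2 = 1)
s(T) = -T/3
L = 0 (L = 5*(-⅓*3 + 1) = 5*(-1 + 1) = 5*0 = 0)
(p(L) + G(-4))² = (0 - 60)² = (-60)² = 3600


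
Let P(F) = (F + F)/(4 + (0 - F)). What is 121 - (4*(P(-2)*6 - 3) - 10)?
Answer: 159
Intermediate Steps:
P(F) = 2*F/(4 - F) (P(F) = (2*F)/(4 - F) = 2*F/(4 - F))
121 - (4*(P(-2)*6 - 3) - 10) = 121 - (4*(-2*(-2)/(-4 - 2)*6 - 3) - 10) = 121 - (4*(-2*(-2)/(-6)*6 - 3) - 10) = 121 - (4*(-2*(-2)*(-⅙)*6 - 3) - 10) = 121 - (4*(-⅔*6 - 3) - 10) = 121 - (4*(-4 - 3) - 10) = 121 - (4*(-7) - 10) = 121 - (-28 - 10) = 121 - 1*(-38) = 121 + 38 = 159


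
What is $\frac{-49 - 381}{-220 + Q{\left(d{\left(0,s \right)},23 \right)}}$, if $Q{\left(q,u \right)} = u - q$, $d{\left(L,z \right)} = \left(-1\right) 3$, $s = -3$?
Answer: $\frac{215}{97} \approx 2.2165$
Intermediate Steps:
$d{\left(L,z \right)} = -3$
$\frac{-49 - 381}{-220 + Q{\left(d{\left(0,s \right)},23 \right)}} = \frac{-49 - 381}{-220 + \left(23 - -3\right)} = - \frac{430}{-220 + \left(23 + 3\right)} = - \frac{430}{-220 + 26} = - \frac{430}{-194} = \left(-430\right) \left(- \frac{1}{194}\right) = \frac{215}{97}$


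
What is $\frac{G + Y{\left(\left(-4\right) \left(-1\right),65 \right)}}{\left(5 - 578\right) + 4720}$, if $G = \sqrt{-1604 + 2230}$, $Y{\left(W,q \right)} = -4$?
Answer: $- \frac{4}{4147} + \frac{\sqrt{626}}{4147} \approx 0.0050687$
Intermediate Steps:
$G = \sqrt{626} \approx 25.02$
$\frac{G + Y{\left(\left(-4\right) \left(-1\right),65 \right)}}{\left(5 - 578\right) + 4720} = \frac{\sqrt{626} - 4}{\left(5 - 578\right) + 4720} = \frac{-4 + \sqrt{626}}{\left(5 - 578\right) + 4720} = \frac{-4 + \sqrt{626}}{-573 + 4720} = \frac{-4 + \sqrt{626}}{4147} = \left(-4 + \sqrt{626}\right) \frac{1}{4147} = - \frac{4}{4147} + \frac{\sqrt{626}}{4147}$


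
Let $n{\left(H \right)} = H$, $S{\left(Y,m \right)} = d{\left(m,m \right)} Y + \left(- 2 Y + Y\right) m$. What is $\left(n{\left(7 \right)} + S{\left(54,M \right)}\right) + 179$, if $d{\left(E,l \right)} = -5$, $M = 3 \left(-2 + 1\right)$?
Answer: $78$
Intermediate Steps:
$M = -3$ ($M = 3 \left(-1\right) = -3$)
$S{\left(Y,m \right)} = - 5 Y - Y m$ ($S{\left(Y,m \right)} = - 5 Y + \left(- 2 Y + Y\right) m = - 5 Y + - Y m = - 5 Y - Y m$)
$\left(n{\left(7 \right)} + S{\left(54,M \right)}\right) + 179 = \left(7 - 54 \left(5 - 3\right)\right) + 179 = \left(7 - 54 \cdot 2\right) + 179 = \left(7 - 108\right) + 179 = -101 + 179 = 78$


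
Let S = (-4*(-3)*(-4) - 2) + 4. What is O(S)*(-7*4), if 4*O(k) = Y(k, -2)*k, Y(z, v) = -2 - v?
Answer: 0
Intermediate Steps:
S = -46 (S = (12*(-4) - 2) + 4 = (-48 - 2) + 4 = -50 + 4 = -46)
O(k) = 0 (O(k) = ((-2 - 1*(-2))*k)/4 = ((-2 + 2)*k)/4 = (0*k)/4 = (1/4)*0 = 0)
O(S)*(-7*4) = 0*(-7*4) = 0*(-28) = 0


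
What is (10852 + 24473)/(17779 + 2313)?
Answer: 35325/20092 ≈ 1.7582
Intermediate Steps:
(10852 + 24473)/(17779 + 2313) = 35325/20092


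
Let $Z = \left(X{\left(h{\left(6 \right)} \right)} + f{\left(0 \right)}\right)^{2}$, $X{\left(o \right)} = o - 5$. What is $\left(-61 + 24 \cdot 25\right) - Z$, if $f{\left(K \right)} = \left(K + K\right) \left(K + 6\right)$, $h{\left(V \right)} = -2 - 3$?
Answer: $439$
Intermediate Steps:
$h{\left(V \right)} = -5$ ($h{\left(V \right)} = -2 - 3 = -5$)
$f{\left(K \right)} = 2 K \left(6 + K\right)$
$X{\left(o \right)} = -5 + o$ ($X{\left(o \right)} = o - 5 = -5 + o$)
$Z = 100$ ($Z = \left(\left(-5 - 5\right) + 2 \cdot 0 \left(6 + 0\right)\right)^{2} = \left(-10 + 2 \cdot 0 \cdot 6\right)^{2} = \left(-10 + 0\right)^{2} = \left(-10\right)^{2} = 100$)
$\left(-61 + 24 \cdot 25\right) - Z = \left(-61 + 24 \cdot 25\right) - 100 = \left(-61 + 600\right) - 100 = 539 - 100 = 439$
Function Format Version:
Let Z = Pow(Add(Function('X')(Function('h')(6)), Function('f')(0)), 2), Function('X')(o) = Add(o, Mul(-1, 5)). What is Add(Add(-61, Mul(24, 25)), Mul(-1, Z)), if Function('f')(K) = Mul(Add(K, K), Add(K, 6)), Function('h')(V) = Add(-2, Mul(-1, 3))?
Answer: 439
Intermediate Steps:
Function('h')(V) = -5 (Function('h')(V) = Add(-2, -3) = -5)
Function('f')(K) = Mul(2, K, Add(6, K)) (Function('f')(K) = Mul(Mul(2, K), Add(6, K)) = Mul(2, K, Add(6, K)))
Function('X')(o) = Add(-5, o) (Function('X')(o) = Add(o, -5) = Add(-5, o))
Z = 100 (Z = Pow(Add(Add(-5, -5), Mul(2, 0, Add(6, 0))), 2) = Pow(Add(-10, Mul(2, 0, 6)), 2) = Pow(Add(-10, 0), 2) = Pow(-10, 2) = 100)
Add(Add(-61, Mul(24, 25)), Mul(-1, Z)) = Add(Add(-61, Mul(24, 25)), Mul(-1, 100)) = Add(Add(-61, 600), -100) = Add(539, -100) = 439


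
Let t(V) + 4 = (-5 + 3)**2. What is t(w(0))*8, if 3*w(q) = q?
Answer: 0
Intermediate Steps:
w(q) = q/3
t(V) = 0 (t(V) = -4 + (-5 + 3)**2 = -4 + (-2)**2 = -4 + 4 = 0)
t(w(0))*8 = 0*8 = 0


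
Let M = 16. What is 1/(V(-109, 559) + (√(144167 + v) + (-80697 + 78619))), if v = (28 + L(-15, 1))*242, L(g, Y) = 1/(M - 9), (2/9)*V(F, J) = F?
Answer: -71918/180494011 - 12*√821989/180494011 ≈ -0.00045873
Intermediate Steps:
V(F, J) = 9*F/2
L(g, Y) = ⅐ (L(g, Y) = 1/(16 - 9) = 1/7 = ⅐)
v = 47674/7 (v = (28 + ⅐)*242 = (197/7)*242 = 47674/7 ≈ 6810.6)
1/(V(-109, 559) + (√(144167 + v) + (-80697 + 78619))) = 1/((9/2)*(-109) + (√(144167 + 47674/7) + (-80697 + 78619))) = 1/(-981/2 + (√(1056843/7) - 2078)) = 1/(-981/2 + (3*√821989/7 - 2078)) = 1/(-981/2 + (-2078 + 3*√821989/7)) = 1/(-5137/2 + 3*√821989/7)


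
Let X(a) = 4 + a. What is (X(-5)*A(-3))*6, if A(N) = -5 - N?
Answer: 12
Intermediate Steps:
(X(-5)*A(-3))*6 = ((4 - 5)*(-5 - 1*(-3)))*6 = -(-5 + 3)*6 = -1*(-2)*6 = 2*6 = 12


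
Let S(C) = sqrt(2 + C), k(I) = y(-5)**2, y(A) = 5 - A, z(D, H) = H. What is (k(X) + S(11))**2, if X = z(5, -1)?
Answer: (100 + sqrt(13))**2 ≈ 10734.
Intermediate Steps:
X = -1
k(I) = 100 (k(I) = (5 - 1*(-5))**2 = (5 + 5)**2 = 10**2 = 100)
(k(X) + S(11))**2 = (100 + sqrt(2 + 11))**2 = (100 + sqrt(13))**2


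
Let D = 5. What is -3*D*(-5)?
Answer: 75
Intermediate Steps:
-3*D*(-5) = -3*5*(-5) = -15*(-5) = 75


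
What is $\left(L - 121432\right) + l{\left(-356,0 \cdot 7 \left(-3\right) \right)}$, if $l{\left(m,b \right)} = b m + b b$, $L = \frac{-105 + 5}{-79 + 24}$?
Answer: $- \frac{1335732}{11} \approx -1.2143 \cdot 10^{5}$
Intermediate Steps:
$L = \frac{20}{11}$ ($L = - \frac{100}{-55} = \left(-100\right) \left(- \frac{1}{55}\right) = \frac{20}{11} \approx 1.8182$)
$l{\left(m,b \right)} = b^{2} + b m$ ($l{\left(m,b \right)} = b m + b^{2} = b^{2} + b m$)
$\left(L - 121432\right) + l{\left(-356,0 \cdot 7 \left(-3\right) \right)} = \left(\frac{20}{11} - 121432\right) + 0 \cdot 7 \left(-3\right) \left(0 \cdot 7 \left(-3\right) - 356\right) = \left(\frac{20}{11} - 121432\right) + 0 \left(-3\right) \left(0 \left(-3\right) - 356\right) = - \frac{1335732}{11} + 0 \left(0 - 356\right) = - \frac{1335732}{11} + 0 \left(-356\right) = - \frac{1335732}{11} + 0 = - \frac{1335732}{11}$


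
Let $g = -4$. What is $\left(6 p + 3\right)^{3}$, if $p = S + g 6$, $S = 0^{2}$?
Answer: $-2803221$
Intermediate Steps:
$S = 0$
$p = -24$ ($p = 0 - 24 = -24$)
$\left(6 p + 3\right)^{3} = \left(6 \left(-24\right) + 3\right)^{3} = \left(-144 + 3\right)^{3} = \left(-141\right)^{3} = -2803221$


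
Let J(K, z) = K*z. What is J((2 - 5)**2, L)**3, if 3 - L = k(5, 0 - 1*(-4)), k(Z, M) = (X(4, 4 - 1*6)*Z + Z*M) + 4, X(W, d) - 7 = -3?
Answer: -50243409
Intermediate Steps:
X(W, d) = 4 (X(W, d) = 7 - 3 = 4)
k(Z, M) = 4 + 4*Z + M*Z (k(Z, M) = (4*Z + Z*M) + 4 = (4*Z + M*Z) + 4 = 4 + 4*Z + M*Z)
L = -41 (L = 3 - (4 + 4*5 + (0 - 1*(-4))*5) = 3 - (4 + 20 + (0 + 4)*5) = 3 - (4 + 20 + 4*5) = 3 - (4 + 20 + 20) = 3 - 1*44 = 3 - 44 = -41)
J((2 - 5)**2, L)**3 = ((2 - 5)**2*(-41))**3 = ((-3)**2*(-41))**3 = (9*(-41))**3 = (-369)**3 = -50243409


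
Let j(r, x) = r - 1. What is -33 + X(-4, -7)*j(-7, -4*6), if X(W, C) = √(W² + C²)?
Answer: -33 - 8*√65 ≈ -97.498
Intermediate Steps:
j(r, x) = -1 + r
X(W, C) = √(C² + W²)
-33 + X(-4, -7)*j(-7, -4*6) = -33 + √((-7)² + (-4)²)*(-1 - 7) = -33 + √(49 + 16)*(-8) = -33 + √65*(-8) = -33 - 8*√65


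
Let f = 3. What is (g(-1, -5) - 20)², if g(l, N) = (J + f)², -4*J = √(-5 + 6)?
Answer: 39601/256 ≈ 154.69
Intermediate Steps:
J = -¼ (J = -√(-5 + 6)/4 = -√1/4 = -¼*1 = -¼ ≈ -0.25000)
g(l, N) = 121/16 (g(l, N) = (-¼ + 3)² = (11/4)² = 121/16)
(g(-1, -5) - 20)² = (121/16 - 20)² = (-199/16)² = 39601/256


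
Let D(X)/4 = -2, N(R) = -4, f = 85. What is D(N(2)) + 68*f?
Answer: 5772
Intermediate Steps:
D(X) = -8 (D(X) = 4*(-2) = -8)
D(N(2)) + 68*f = -8 + 68*85 = -8 + 5780 = 5772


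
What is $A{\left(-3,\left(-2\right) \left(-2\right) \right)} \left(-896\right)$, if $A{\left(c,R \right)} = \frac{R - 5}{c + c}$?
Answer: $- \frac{448}{3} \approx -149.33$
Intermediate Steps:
$A{\left(c,R \right)} = \frac{-5 + R}{2 c}$
$A{\left(-3,\left(-2\right) \left(-2\right) \right)} \left(-896\right) = \frac{-5 - -4}{2 \left(-3\right)} \left(-896\right) = \frac{1}{2} \left(- \frac{1}{3}\right) \left(-5 + 4\right) \left(-896\right) = \frac{1}{2} \left(- \frac{1}{3}\right) \left(-1\right) \left(-896\right) = \frac{1}{6} \left(-896\right) = - \frac{448}{3}$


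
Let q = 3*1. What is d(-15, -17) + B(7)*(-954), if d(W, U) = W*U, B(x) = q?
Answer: -2607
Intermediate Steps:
q = 3
B(x) = 3
d(W, U) = U*W
d(-15, -17) + B(7)*(-954) = -17*(-15) + 3*(-954) = 255 - 2862 = -2607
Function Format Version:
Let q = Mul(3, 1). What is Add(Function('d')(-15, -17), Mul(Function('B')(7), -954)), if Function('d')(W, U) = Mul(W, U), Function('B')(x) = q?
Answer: -2607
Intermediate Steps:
q = 3
Function('B')(x) = 3
Function('d')(W, U) = Mul(U, W)
Add(Function('d')(-15, -17), Mul(Function('B')(7), -954)) = Add(Mul(-17, -15), Mul(3, -954)) = Add(255, -2862) = -2607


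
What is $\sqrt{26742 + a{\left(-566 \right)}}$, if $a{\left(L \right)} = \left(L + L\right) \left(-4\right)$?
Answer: $\sqrt{31270} \approx 176.83$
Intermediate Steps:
$a{\left(L \right)} = - 8 L$ ($a{\left(L \right)} = 2 L \left(-4\right) = - 8 L$)
$\sqrt{26742 + a{\left(-566 \right)}} = \sqrt{26742 - -4528} = \sqrt{26742 + 4528} = \sqrt{31270}$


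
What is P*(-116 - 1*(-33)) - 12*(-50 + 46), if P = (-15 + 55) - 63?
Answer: 1957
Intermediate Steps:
P = -23 (P = 40 - 63 = -23)
P*(-116 - 1*(-33)) - 12*(-50 + 46) = -23*(-116 - 1*(-33)) - 12*(-50 + 46) = -23*(-116 + 33) - 12*(-4) = -23*(-83) + 48 = 1909 + 48 = 1957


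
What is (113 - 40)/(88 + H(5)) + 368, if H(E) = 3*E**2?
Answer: 60057/163 ≈ 368.45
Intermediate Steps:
(113 - 40)/(88 + H(5)) + 368 = (113 - 40)/(88 + 3*5**2) + 368 = 73/(88 + 3*25) + 368 = 73/(88 + 75) + 368 = 73/163 + 368 = 60057/163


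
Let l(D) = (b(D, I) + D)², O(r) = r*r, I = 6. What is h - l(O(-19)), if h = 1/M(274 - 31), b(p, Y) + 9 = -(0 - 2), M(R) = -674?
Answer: -84462985/674 ≈ -1.2532e+5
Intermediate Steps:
b(p, Y) = -7 (b(p, Y) = -9 - (0 - 2) = -9 - 1*(-2) = -9 + 2 = -7)
O(r) = r²
h = -1/674 (h = 1/(-674) = -1/674 ≈ -0.0014837)
l(D) = (-7 + D)²
h - l(O(-19)) = -1/674 - (-7 + (-19)²)² = -1/674 - (-7 + 361)² = -1/674 - 1*354² = -1/674 - 1*125316 = -1/674 - 125316 = -84462985/674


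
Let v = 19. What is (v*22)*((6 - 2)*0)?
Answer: 0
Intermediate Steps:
(v*22)*((6 - 2)*0) = (19*22)*((6 - 2)*0) = 418*(4*0) = 418*0 = 0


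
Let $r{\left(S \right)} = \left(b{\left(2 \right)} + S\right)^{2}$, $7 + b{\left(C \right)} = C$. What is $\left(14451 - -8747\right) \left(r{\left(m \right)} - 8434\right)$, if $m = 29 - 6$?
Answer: $-188135780$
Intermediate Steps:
$b{\left(C \right)} = -7 + C$
$m = 23$
$r{\left(S \right)} = \left(-5 + S\right)^{2}$ ($r{\left(S \right)} = \left(\left(-7 + 2\right) + S\right)^{2} = \left(-5 + S\right)^{2}$)
$\left(14451 - -8747\right) \left(r{\left(m \right)} - 8434\right) = \left(14451 - -8747\right) \left(\left(-5 + 23\right)^{2} - 8434\right) = \left(14451 + \left(-12066 + 20813\right)\right) \left(18^{2} - 8434\right) = \left(14451 + 8747\right) \left(324 - 8434\right) = 23198 \left(-8110\right) = -188135780$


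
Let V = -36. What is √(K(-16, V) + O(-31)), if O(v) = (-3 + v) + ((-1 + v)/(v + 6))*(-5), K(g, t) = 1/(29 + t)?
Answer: I*√49665/35 ≈ 6.3673*I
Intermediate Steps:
O(v) = -3 + v - 5*(-1 + v)/(6 + v) (O(v) = (-3 + v) + ((-1 + v)/(6 + v))*(-5) = (-3 + v) - 5*(-1 + v)/(6 + v) = -3 + v - 5*(-1 + v)/(6 + v))
√(K(-16, V) + O(-31)) = √(1/(29 - 36) + (-13 + (-31)² - 2*(-31))/(6 - 31)) = √(1/(-7) + (-13 + 961 + 62)/(-25)) = √(-⅐ - 1/25*1010) = √(-⅐ - 202/5) = √(-1419/35) = I*√49665/35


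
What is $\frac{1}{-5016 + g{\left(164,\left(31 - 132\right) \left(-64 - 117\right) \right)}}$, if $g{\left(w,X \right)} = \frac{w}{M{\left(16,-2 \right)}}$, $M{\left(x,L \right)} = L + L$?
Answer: $- \frac{1}{5057} \approx -0.00019775$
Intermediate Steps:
$M{\left(x,L \right)} = 2 L$
$g{\left(w,X \right)} = - \frac{w}{4}$ ($g{\left(w,X \right)} = \frac{w}{2 \left(-2\right)} = \frac{w}{-4} = w \left(- \frac{1}{4}\right) = - \frac{w}{4}$)
$\frac{1}{-5016 + g{\left(164,\left(31 - 132\right) \left(-64 - 117\right) \right)}} = \frac{1}{-5016 - 41} = \frac{1}{-5057} = - \frac{1}{5057}$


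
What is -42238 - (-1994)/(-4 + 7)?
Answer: -124720/3 ≈ -41573.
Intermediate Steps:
-42238 - (-1994)/(-4 + 7) = -42238 - (-1994)/3 = -42238 - 1*(-1994/3) = -42238 + 1994/3 = -124720/3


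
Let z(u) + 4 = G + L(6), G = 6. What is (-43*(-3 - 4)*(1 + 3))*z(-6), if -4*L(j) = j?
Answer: 602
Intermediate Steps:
L(j) = -j/4
z(u) = 1/2 (z(u) = -4 + (6 - 1/4*6) = -4 + (6 - 3/2) = -4 + 9/2 = 1/2)
(-43*(-3 - 4)*(1 + 3))*z(-6) = -43*(-3 - 4)*(1 + 3)*(1/2) = -(-301)*4*(1/2) = -43*(-28)*(1/2) = 1204*(1/2) = 602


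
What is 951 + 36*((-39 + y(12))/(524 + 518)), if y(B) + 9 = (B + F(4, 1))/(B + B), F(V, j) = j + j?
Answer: 989235/1042 ≈ 949.36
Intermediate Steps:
F(V, j) = 2*j
y(B) = -9 + (2 + B)/(2*B) (y(B) = -9 + (B + 2*1)/(B + B) = -9 + (B + 2)/((2*B)) = -9 + (2 + B)*(1/(2*B)) = -9 + (2 + B)/(2*B))
951 + 36*((-39 + y(12))/(524 + 518)) = 951 + 36*((-39 + (-17/2 + 1/12))/(524 + 518)) = 951 + 36*((-39 + (-17/2 + 1/12))/1042) = 951 + 36*((-39 - 101/12)*(1/1042)) = 951 + 36*(-569/12*1/1042) = 951 + 36*(-569/12504) = 951 - 1707/1042 = 989235/1042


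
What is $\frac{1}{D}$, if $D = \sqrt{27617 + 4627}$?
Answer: $\frac{\sqrt{8061}}{16122} \approx 0.005569$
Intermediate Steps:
$D = 2 \sqrt{8061}$ ($D = \sqrt{32244} = 2 \sqrt{8061} \approx 179.57$)
$\frac{1}{D} = \frac{1}{2 \sqrt{8061}} = \frac{\sqrt{8061}}{16122}$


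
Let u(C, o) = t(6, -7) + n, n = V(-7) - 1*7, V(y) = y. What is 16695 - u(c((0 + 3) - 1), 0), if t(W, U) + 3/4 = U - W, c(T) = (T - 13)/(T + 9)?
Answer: 66891/4 ≈ 16723.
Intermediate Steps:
c(T) = (-13 + T)/(9 + T)
t(W, U) = -¾ + U - W (t(W, U) = -¾ + (U - W) = -¾ + U - W)
n = -14 (n = -7 - 1*7 = -7 - 7 = -14)
u(C, o) = -111/4 (u(C, o) = (-¾ - 7 - 1*6) - 14 = (-¾ - 7 - 6) - 14 = -55/4 - 14 = -111/4)
16695 - u(c((0 + 3) - 1), 0) = 16695 - 1*(-111/4) = 16695 + 111/4 = 66891/4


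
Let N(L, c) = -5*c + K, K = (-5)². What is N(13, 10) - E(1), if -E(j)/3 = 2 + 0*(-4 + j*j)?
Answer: -19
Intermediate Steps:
K = 25
N(L, c) = 25 - 5*c (N(L, c) = -5*c + 25 = 25 - 5*c)
E(j) = -6 (E(j) = -3*(2 + 0*(-4 + j*j)) = -3*(2 + 0*(-4 + j²)) = -3*(2 + 0) = -3*2 = -6)
N(13, 10) - E(1) = (25 - 5*10) - 1*(-6) = (25 - 50) + 6 = -25 + 6 = -19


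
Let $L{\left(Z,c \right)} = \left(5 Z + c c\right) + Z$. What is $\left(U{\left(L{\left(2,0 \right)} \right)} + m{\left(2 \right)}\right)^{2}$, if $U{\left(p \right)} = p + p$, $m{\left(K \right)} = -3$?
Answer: $441$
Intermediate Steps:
$L{\left(Z,c \right)} = c^{2} + 6 Z$ ($L{\left(Z,c \right)} = \left(5 Z + c^{2}\right) + Z = \left(c^{2} + 5 Z\right) + Z = c^{2} + 6 Z$)
$U{\left(p \right)} = 2 p$
$\left(U{\left(L{\left(2,0 \right)} \right)} + m{\left(2 \right)}\right)^{2} = \left(2 \left(0^{2} + 6 \cdot 2\right) - 3\right)^{2} = \left(2 \left(0 + 12\right) - 3\right)^{2} = \left(2 \cdot 12 - 3\right)^{2} = \left(24 - 3\right)^{2} = 21^{2} = 441$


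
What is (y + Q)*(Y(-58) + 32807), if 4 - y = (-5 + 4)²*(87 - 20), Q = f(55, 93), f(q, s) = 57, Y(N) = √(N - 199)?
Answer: -196842 - 6*I*√257 ≈ -1.9684e+5 - 96.187*I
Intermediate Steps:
Y(N) = √(-199 + N)
Q = 57
y = -63 (y = 4 - (-5 + 4)²*(87 - 20) = 4 - (-1)²*67 = 4 - 67 = -63)
(y + Q)*(Y(-58) + 32807) = (-63 + 57)*(√(-199 - 58) + 32807) = -6*(√(-257) + 32807) = -6*(I*√257 + 32807) = -6*(32807 + I*√257) = -196842 - 6*I*√257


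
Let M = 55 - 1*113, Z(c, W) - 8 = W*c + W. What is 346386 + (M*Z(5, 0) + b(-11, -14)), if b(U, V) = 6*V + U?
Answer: 345827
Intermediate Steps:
Z(c, W) = 8 + W + W*c (Z(c, W) = 8 + (W*c + W) = 8 + (W + W*c) = 8 + W + W*c)
b(U, V) = U + 6*V
M = -58 (M = 55 - 113 = -58)
346386 + (M*Z(5, 0) + b(-11, -14)) = 346386 + (-58*(8 + 0 + 0*5) + (-11 + 6*(-14))) = 346386 + (-58*(8 + 0 + 0) + (-11 - 84)) = 346386 + (-58*8 - 95) = 346386 + (-464 - 95) = 346386 - 559 = 345827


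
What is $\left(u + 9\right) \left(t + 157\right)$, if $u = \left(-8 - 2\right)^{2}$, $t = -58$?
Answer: $10791$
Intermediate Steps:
$u = 100$ ($u = \left(-10\right)^{2} = 100$)
$\left(u + 9\right) \left(t + 157\right) = \left(100 + 9\right) \left(-58 + 157\right) = 109 \cdot 99 = 10791$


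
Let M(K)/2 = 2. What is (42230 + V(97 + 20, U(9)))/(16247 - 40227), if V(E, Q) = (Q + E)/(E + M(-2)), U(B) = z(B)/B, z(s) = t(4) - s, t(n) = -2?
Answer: -11497378/6528555 ≈ -1.7611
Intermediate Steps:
M(K) = 4 (M(K) = 2*2 = 4)
z(s) = -2 - s
U(B) = (-2 - B)/B
V(E, Q) = (E + Q)/(4 + E) (V(E, Q) = (Q + E)/(E + 4) = (E + Q)/(4 + E))
(42230 + V(97 + 20, U(9)))/(16247 - 40227) = (42230 + ((97 + 20) + (-2 - 1*9)/9)/(4 + (97 + 20)))/(16247 - 40227) = (42230 + (117 + (-2 - 9)/9)/(4 + 117))/(-23980) = (42230 + (117 + (⅑)*(-11))/121)*(-1/23980) = (42230 + (117 - 11/9)/121)*(-1/23980) = (42230 + (1/121)*(1042/9))*(-1/23980) = (42230 + 1042/1089)*(-1/23980) = (45989512/1089)*(-1/23980) = -11497378/6528555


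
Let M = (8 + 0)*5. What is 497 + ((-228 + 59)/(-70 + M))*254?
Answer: 28918/15 ≈ 1927.9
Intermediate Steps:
M = 40 (M = 8*5 = 40)
497 + ((-228 + 59)/(-70 + M))*254 = 497 + ((-228 + 59)/(-70 + 40))*254 = 497 - 169/(-30)*254 = 497 - 169*(-1/30)*254 = 497 + (169/30)*254 = 497 + 21463/15 = 28918/15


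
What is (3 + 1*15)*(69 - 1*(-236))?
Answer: 5490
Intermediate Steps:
(3 + 1*15)*(69 - 1*(-236)) = (3 + 15)*(69 + 236) = 18*305 = 5490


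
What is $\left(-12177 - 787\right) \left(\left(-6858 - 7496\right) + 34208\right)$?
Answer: $-257387256$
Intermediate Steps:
$\left(-12177 - 787\right) \left(\left(-6858 - 7496\right) + 34208\right) = - 12964 \left(\left(-6858 - 7496\right) + 34208\right) = - 12964 \left(-14354 + 34208\right) = \left(-12964\right) 19854 = -257387256$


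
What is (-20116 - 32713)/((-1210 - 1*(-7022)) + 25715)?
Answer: -52829/31527 ≈ -1.6757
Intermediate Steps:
(-20116 - 32713)/((-1210 - 1*(-7022)) + 25715) = -52829/((-1210 + 7022) + 25715) = -52829/(5812 + 25715) = -52829/31527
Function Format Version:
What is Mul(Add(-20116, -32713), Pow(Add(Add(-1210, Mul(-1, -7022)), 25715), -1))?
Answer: Rational(-52829, 31527) ≈ -1.6757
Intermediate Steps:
Mul(Add(-20116, -32713), Pow(Add(Add(-1210, Mul(-1, -7022)), 25715), -1)) = Mul(-52829, Pow(Add(Add(-1210, 7022), 25715), -1)) = Mul(-52829, Pow(Add(5812, 25715), -1)) = Mul(-52829, Pow(31527, -1)) = Mul(-52829, Rational(1, 31527)) = Rational(-52829, 31527)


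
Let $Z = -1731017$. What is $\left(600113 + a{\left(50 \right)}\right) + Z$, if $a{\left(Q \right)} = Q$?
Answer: $-1130854$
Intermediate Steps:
$\left(600113 + a{\left(50 \right)}\right) + Z = \left(600113 + 50\right) - 1731017 = 600163 - 1731017 = -1130854$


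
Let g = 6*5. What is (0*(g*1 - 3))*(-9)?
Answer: 0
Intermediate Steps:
g = 30
(0*(g*1 - 3))*(-9) = (0*(30*1 - 3))*(-9) = (0*(30 - 3))*(-9) = (0*27)*(-9) = 0*(-9) = 0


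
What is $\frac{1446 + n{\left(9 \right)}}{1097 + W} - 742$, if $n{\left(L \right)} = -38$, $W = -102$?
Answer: $- \frac{736882}{995} \approx -740.58$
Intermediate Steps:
$\frac{1446 + n{\left(9 \right)}}{1097 + W} - 742 = \frac{1446 - 38}{1097 - 102} - 742 = \frac{1408}{995} - 742 = - \frac{736882}{995}$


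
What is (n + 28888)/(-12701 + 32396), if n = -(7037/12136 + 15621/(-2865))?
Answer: 334864925257/228262686600 ≈ 1.4670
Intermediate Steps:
n = 56471817/11589880 (n = -(7037*(1/12136) + 15621*(-1/2865)) = -(7037/12136 - 5207/955) = -1*(-56471817/11589880) = 56471817/11589880 ≈ 4.8725)
(n + 28888)/(-12701 + 32396) = (56471817/11589880 + 28888)/(-12701 + 32396) = (334864925257/11589880)/19695 = (334864925257/11589880)*(1/19695) = 334864925257/228262686600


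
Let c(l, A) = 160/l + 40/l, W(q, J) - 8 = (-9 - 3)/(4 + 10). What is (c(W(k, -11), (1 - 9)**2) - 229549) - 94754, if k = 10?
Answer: -324275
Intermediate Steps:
W(q, J) = 50/7 (W(q, J) = 8 + (-9 - 3)/(4 + 10) = 8 - 12/14 = 8 - 12*1/14 = 8 - 6/7 = 50/7)
c(l, A) = 200/l
(c(W(k, -11), (1 - 9)**2) - 229549) - 94754 = (200/(50/7) - 229549) - 94754 = (200*(7/50) - 229549) - 94754 = (28 - 229549) - 94754 = -229521 - 94754 = -324275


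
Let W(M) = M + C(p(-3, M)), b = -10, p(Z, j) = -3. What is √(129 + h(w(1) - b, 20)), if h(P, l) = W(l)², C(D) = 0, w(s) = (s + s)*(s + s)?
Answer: 23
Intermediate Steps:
w(s) = 4*s² (w(s) = (2*s)*(2*s) = 4*s²)
W(M) = M (W(M) = M + 0 = M)
h(P, l) = l²
√(129 + h(w(1) - b, 20)) = √(129 + 20²) = √(129 + 400) = √529 = 23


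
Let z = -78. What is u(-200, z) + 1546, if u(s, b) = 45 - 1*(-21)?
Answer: 1612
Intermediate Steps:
u(s, b) = 66 (u(s, b) = 45 + 21 = 66)
u(-200, z) + 1546 = 66 + 1546 = 1612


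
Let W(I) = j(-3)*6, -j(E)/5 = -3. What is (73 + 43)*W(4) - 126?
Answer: 10314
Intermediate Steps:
j(E) = 15 (j(E) = -5*(-3) = 15)
W(I) = 90 (W(I) = 15*6 = 90)
(73 + 43)*W(4) - 126 = (73 + 43)*90 - 126 = 116*90 - 126 = 10440 - 126 = 10314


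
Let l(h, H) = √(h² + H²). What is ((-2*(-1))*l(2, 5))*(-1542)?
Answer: -3084*√29 ≈ -16608.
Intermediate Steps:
l(h, H) = √(H² + h²)
((-2*(-1))*l(2, 5))*(-1542) = ((-2*(-1))*√(5² + 2²))*(-1542) = (2*√(25 + 4))*(-1542) = (2*√29)*(-1542) = -3084*√29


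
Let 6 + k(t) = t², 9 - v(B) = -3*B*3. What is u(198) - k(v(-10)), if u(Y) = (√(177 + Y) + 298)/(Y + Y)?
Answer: -1297741/198 + 5*√15/396 ≈ -6554.2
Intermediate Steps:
v(B) = 9 + 9*B (v(B) = 9 - (-3*B)*3 = 9 - (-9)*B = 9 + 9*B)
u(Y) = (298 + √(177 + Y))/(2*Y) (u(Y) = (298 + √(177 + Y))/((2*Y)) = (298 + √(177 + Y))*(1/(2*Y)) = (298 + √(177 + Y))/(2*Y))
k(t) = -6 + t²
u(198) - k(v(-10)) = (½)*(298 + √(177 + 198))/198 - (-6 + (9 + 9*(-10))²) = (½)*(1/198)*(298 + √375) - (-6 + (9 - 90)²) = (½)*(1/198)*(298 + 5*√15) - (-6 + (-81)²) = (149/198 + 5*√15/396) - (-6 + 6561) = (149/198 + 5*√15/396) - 1*6555 = (149/198 + 5*√15/396) - 6555 = -1297741/198 + 5*√15/396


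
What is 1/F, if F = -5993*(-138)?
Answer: 1/827034 ≈ 1.2091e-6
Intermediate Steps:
F = 827034
1/F = 1/827034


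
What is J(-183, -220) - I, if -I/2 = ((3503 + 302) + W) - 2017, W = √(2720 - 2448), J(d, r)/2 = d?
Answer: 3210 + 8*√17 ≈ 3243.0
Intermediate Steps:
J(d, r) = 2*d
W = 4*√17 (W = √272 = 4*√17 ≈ 16.492)
I = -3576 - 8*√17 (I = -2*(((3503 + 302) + 4*√17) - 2017) = -2*((3805 + 4*√17) - 2017) = -2*(1788 + 4*√17) = -3576 - 8*√17 ≈ -3609.0)
J(-183, -220) - I = 2*(-183) - (-3576 - 8*√17) = -366 + (3576 + 8*√17) = 3210 + 8*√17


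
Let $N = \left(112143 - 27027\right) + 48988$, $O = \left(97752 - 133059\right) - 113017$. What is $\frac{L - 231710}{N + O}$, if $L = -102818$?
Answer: $\frac{83632}{3555} \approx 23.525$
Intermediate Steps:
$O = -148324$ ($O = -35307 - 113017 = -148324$)
$N = 134104$ ($N = 85116 + 48988 = 134104$)
$\frac{L - 231710}{N + O} = \frac{-102818 - 231710}{134104 - 148324} = - \frac{334528}{-14220} = \left(-334528\right) \left(- \frac{1}{14220}\right) = \frac{83632}{3555}$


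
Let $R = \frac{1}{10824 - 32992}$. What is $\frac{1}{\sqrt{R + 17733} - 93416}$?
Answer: $- \frac{2070845888}{193449746368265} - \frac{2 \sqrt{2178588702506}}{193449746368265} \approx -1.072 \cdot 10^{-5}$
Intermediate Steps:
$R = - \frac{1}{22168}$ ($R = \frac{1}{-22168} = - \frac{1}{22168} \approx -4.511 \cdot 10^{-5}$)
$\frac{1}{\sqrt{R + 17733} - 93416} = \frac{1}{\sqrt{- \frac{1}{22168} + 17733} - 93416} = \frac{1}{\sqrt{\frac{393105143}{22168}} - 93416} = \frac{1}{\frac{\sqrt{2178588702506}}{11084} - 93416} = \frac{1}{-93416 + \frac{\sqrt{2178588702506}}{11084}}$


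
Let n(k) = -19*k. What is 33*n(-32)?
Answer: 20064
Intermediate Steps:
33*n(-32) = 33*(-19*(-32)) = 33*608 = 20064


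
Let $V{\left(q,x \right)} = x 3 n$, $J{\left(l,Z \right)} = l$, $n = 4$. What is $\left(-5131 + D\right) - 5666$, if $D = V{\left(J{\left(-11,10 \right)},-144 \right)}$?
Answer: $-12525$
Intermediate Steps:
$V{\left(q,x \right)} = 12 x$ ($V{\left(q,x \right)} = x 3 \cdot 4 = 3 x 4 = 12 x$)
$D = -1728$ ($D = 12 \left(-144\right) = -1728$)
$\left(-5131 + D\right) - 5666 = \left(-5131 - 1728\right) - 5666 = -6859 - 5666 = -12525$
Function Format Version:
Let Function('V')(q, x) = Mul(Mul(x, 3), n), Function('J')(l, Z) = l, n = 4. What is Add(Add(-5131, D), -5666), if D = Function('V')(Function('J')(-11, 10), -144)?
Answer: -12525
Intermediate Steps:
Function('V')(q, x) = Mul(12, x) (Function('V')(q, x) = Mul(Mul(x, 3), 4) = Mul(Mul(3, x), 4) = Mul(12, x))
D = -1728 (D = Mul(12, -144) = -1728)
Add(Add(-5131, D), -5666) = Add(Add(-5131, -1728), -5666) = Add(-6859, -5666) = -12525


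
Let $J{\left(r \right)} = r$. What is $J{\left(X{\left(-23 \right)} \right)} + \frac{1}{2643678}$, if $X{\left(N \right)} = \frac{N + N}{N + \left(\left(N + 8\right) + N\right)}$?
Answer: $\frac{121609249}{161264358} \approx 0.7541$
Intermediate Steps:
$X{\left(N \right)} = \frac{2 N}{8 + 3 N}$ ($X{\left(N \right)} = \frac{2 N}{N + \left(\left(8 + N\right) + N\right)} = \frac{2 N}{N + \left(8 + 2 N\right)} = \frac{2 N}{8 + 3 N}$)
$J{\left(X{\left(-23 \right)} \right)} + \frac{1}{2643678} = 2 \left(-23\right) \frac{1}{8 + 3 \left(-23\right)} + \frac{1}{2643678} = 2 \left(-23\right) \frac{1}{8 - 69} + \frac{1}{2643678} = 2 \left(-23\right) \frac{1}{-61} + \frac{1}{2643678} = 2 \left(-23\right) \left(- \frac{1}{61}\right) + \frac{1}{2643678} = \frac{46}{61} + \frac{1}{2643678} = \frac{121609249}{161264358}$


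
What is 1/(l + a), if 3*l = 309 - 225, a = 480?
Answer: 1/508 ≈ 0.0019685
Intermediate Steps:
l = 28 (l = (309 - 225)/3 = (⅓)*84 = 28)
1/(l + a) = 1/(28 + 480) = 1/508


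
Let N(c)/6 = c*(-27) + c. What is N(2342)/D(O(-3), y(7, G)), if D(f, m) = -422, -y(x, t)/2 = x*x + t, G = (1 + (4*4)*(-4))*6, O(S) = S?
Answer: 182676/211 ≈ 865.76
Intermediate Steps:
G = -378 (G = (1 + 16*(-4))*6 = (1 - 64)*6 = -63*6 = -378)
y(x, t) = -2*t - 2*x² (y(x, t) = -2*(x*x + t) = -2*(x² + t) = -2*(t + x²) = -2*t - 2*x²)
N(c) = -156*c (N(c) = 6*(c*(-27) + c) = 6*(-27*c + c) = 6*(-26*c) = -156*c)
N(2342)/D(O(-3), y(7, G)) = -156*2342/(-422) = -365352*(-1/422) = 182676/211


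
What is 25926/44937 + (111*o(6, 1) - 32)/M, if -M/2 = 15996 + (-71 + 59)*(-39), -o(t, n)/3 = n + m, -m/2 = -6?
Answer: 793395/1118432 ≈ 0.70938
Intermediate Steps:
m = 12 (m = -2*(-6) = 12)
o(t, n) = -36 - 3*n (o(t, n) = -3*(n + 12) = -3*(12 + n) = -36 - 3*n)
M = -32928 (M = -2*(15996 + (-71 + 59)*(-39)) = -2*(15996 - 12*(-39)) = -2*(15996 + 468) = -2*16464 = -32928)
25926/44937 + (111*o(6, 1) - 32)/M = 25926/44937 + (111*(-36 - 3*1) - 32)/(-32928) = 25926*(1/44937) + (111*(-36 - 3) - 32)*(-1/32928) = 8642/14979 + (111*(-39) - 32)*(-1/32928) = 8642/14979 + (-4329 - 32)*(-1/32928) = 8642/14979 - 4361*(-1/32928) = 8642/14979 + 89/672 = 793395/1118432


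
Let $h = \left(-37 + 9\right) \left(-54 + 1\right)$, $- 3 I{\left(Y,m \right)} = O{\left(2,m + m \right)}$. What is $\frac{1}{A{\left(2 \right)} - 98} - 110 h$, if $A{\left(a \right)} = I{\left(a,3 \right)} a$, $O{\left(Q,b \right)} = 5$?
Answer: $- \frac{49624963}{304} \approx -1.6324 \cdot 10^{5}$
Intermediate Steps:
$I{\left(Y,m \right)} = - \frac{5}{3}$ ($I{\left(Y,m \right)} = \left(- \frac{1}{3}\right) 5 = - \frac{5}{3}$)
$h = 1484$ ($h = \left(-28\right) \left(-53\right) = 1484$)
$A{\left(a \right)} = - \frac{5 a}{3}$
$\frac{1}{A{\left(2 \right)} - 98} - 110 h = \frac{1}{\left(- \frac{5}{3}\right) 2 - 98} - 163240 = \frac{1}{- \frac{10}{3} - 98} - 163240 = \frac{1}{- \frac{304}{3}} - 163240 = - \frac{3}{304} - 163240 = - \frac{49624963}{304}$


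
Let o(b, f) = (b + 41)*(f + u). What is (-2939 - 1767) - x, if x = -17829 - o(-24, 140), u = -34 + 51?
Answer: 15792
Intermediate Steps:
u = 17
o(b, f) = (17 + f)*(41 + b) (o(b, f) = (b + 41)*(f + 17) = (41 + b)*(17 + f) = (17 + f)*(41 + b))
x = -20498 (x = -17829 - (697 + 17*(-24) + 41*140 - 24*140) = -17829 - (697 - 408 + 5740 - 3360) = -17829 - 1*2669 = -17829 - 2669 = -20498)
(-2939 - 1767) - x = (-2939 - 1767) - 1*(-20498) = -4706 + 20498 = 15792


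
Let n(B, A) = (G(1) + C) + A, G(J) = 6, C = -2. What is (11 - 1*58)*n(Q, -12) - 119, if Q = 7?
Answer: 257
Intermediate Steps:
n(B, A) = 4 + A (n(B, A) = (6 - 2) + A = 4 + A)
(11 - 1*58)*n(Q, -12) - 119 = (11 - 1*58)*(4 - 12) - 119 = (11 - 58)*(-8) - 119 = -47*(-8) - 119 = 376 - 119 = 257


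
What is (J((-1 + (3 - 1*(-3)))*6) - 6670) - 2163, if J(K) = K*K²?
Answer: 18167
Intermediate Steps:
J(K) = K³
(J((-1 + (3 - 1*(-3)))*6) - 6670) - 2163 = (((-1 + (3 - 1*(-3)))*6)³ - 6670) - 2163 = (((-1 + (3 + 3))*6)³ - 6670) - 2163 = (((-1 + 6)*6)³ - 6670) - 2163 = ((5*6)³ - 6670) - 2163 = (30³ - 6670) - 2163 = (27000 - 6670) - 2163 = 20330 - 2163 = 18167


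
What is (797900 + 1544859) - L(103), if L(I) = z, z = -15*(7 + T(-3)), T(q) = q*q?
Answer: 2342999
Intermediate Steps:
T(q) = q²
z = -240 (z = -15*(7 + (-3)²) = -15*(7 + 9) = -15*16 = -240)
L(I) = -240
(797900 + 1544859) - L(103) = (797900 + 1544859) - 1*(-240) = 2342759 + 240 = 2342999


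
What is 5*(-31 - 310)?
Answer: -1705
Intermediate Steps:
5*(-31 - 310) = 5*(-341) = -1705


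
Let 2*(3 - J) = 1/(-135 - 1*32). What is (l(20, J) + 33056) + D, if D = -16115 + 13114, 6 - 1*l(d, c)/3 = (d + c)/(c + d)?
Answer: 30070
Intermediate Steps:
J = 1003/334 (J = 3 - 1/(2*(-135 - 1*32)) = 3 - 1/(2*(-135 - 32)) = 3 - 1/2/(-167) = 3 - 1/2*(-1/167) = 3 + 1/334 = 1003/334 ≈ 3.0030)
l(d, c) = 15 (l(d, c) = 18 - 3*(d + c)/(c + d) = 18 - 3*(c + d)/(c + d) = 18 - 3*1 = 18 - 3 = 15)
D = -3001
(l(20, J) + 33056) + D = (15 + 33056) - 3001 = 33071 - 3001 = 30070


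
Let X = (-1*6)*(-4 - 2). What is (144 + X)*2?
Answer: 360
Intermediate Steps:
X = 36 (X = -6*(-6) = 36)
(144 + X)*2 = (144 + 36)*2 = 180*2 = 360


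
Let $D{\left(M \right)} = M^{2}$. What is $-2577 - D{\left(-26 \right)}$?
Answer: $-3253$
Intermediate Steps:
$-2577 - D{\left(-26 \right)} = -2577 - \left(-26\right)^{2} = -2577 - 676 = -3253$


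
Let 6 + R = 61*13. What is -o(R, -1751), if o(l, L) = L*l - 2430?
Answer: 1380467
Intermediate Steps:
R = 787 (R = -6 + 61*13 = -6 + 793 = 787)
o(l, L) = -2430 + L*l
-o(R, -1751) = -(-2430 - 1751*787) = -(-2430 - 1378037) = -1*(-1380467) = 1380467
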